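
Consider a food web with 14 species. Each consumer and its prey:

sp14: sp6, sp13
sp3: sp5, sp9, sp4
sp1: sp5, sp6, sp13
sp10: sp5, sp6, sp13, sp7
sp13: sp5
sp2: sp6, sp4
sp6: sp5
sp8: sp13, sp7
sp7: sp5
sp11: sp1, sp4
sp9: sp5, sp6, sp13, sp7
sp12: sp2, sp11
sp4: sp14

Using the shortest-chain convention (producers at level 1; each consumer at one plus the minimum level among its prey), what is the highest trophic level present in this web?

Producers (level 1): sp5.
Following each consumer down to its lowest-level prey: sp5 → sp6 → sp2 → sp12 (levels 1 through 4).
All prey of sp12 (sp2 3, sp11 3) are at level 3 or above, so sp12 is at level 1 + 3 = 4.
Every consumer has at least one prey at level 3 or below, so none exceeds level 4.

4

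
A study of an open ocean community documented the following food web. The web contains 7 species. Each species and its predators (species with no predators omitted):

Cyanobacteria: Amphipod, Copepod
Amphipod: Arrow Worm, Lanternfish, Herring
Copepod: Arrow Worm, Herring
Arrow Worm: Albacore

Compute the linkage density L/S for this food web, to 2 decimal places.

There are L = 8 links among S = 7 species.
L/S = 8/7 = 1.1429 ≈ 1.14.

L/S = 1.14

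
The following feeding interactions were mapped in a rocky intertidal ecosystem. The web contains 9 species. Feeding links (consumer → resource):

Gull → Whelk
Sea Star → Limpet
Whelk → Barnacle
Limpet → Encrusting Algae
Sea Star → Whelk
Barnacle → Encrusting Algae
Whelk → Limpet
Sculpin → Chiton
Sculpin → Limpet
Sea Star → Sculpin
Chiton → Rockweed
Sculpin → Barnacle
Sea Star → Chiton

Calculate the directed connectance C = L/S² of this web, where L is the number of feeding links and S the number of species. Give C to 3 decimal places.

C = 0.160

The web has S = 9 species and L = 13 feeding links.
C = L / S² = 13 / 81 = 0.1605 ≈ 0.160.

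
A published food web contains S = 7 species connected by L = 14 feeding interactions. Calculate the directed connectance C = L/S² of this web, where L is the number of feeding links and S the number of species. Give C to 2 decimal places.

C = 0.29

The web has S = 7 species and L = 14 feeding links.
C = L / S² = 14 / 49 = 0.2857 ≈ 0.29.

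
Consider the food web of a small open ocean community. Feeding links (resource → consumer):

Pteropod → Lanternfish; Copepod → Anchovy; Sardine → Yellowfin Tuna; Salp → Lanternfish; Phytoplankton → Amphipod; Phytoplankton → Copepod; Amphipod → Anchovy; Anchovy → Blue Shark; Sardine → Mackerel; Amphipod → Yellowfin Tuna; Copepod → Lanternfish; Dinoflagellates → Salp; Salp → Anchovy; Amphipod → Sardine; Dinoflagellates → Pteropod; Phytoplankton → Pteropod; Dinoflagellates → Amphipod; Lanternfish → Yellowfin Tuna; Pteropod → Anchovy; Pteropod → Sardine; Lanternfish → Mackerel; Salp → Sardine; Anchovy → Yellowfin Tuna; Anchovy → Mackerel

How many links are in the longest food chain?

One longest chain: Phytoplankton → Pteropod → Lanternfish → Mackerel.
It has 4 species and 3 links.

3 links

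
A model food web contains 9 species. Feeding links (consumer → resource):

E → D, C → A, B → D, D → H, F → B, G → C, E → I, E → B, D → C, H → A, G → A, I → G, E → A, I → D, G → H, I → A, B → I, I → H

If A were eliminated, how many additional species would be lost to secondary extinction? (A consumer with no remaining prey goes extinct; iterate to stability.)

8

Remove A.
Round 1: H (all prey gone), C (all prey gone) → extinct.
Round 2: G (all prey gone), D (all prey gone) → extinct.
Round 3: I (all prey gone) → extinct.
Round 4: B (all prey gone) → extinct.
Round 5: F (all prey gone), E (all prey gone) → extinct.
No further losses. Total secondary extinctions: 8.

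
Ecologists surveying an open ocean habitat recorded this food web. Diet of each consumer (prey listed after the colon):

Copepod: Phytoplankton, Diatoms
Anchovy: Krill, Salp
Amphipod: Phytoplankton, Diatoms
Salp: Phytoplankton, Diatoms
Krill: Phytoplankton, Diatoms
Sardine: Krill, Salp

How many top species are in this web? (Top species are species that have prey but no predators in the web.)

Top species (has prey, but nothing eats it): Amphipod, Copepod, Anchovy, Sardine.
Count: 4.

4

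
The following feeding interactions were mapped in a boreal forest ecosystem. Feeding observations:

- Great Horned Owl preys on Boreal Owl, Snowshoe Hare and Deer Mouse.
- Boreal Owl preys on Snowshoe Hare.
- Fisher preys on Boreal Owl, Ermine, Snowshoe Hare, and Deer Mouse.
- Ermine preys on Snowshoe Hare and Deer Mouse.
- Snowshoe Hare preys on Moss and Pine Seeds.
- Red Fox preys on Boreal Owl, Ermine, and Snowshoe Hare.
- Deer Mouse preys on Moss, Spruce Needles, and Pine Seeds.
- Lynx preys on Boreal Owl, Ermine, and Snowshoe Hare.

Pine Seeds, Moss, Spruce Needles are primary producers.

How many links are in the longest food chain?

One longest chain: Pine Seeds → Snowshoe Hare → Boreal Owl → Lynx.
It has 4 species and 3 links.

3 links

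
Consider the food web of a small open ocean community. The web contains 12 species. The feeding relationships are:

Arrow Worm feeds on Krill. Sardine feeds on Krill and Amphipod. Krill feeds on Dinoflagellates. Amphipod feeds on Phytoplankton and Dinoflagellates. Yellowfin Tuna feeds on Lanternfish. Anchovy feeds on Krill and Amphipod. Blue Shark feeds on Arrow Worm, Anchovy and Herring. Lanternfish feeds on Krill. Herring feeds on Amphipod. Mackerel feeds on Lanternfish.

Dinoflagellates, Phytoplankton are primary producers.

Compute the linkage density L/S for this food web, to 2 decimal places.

L/S = 1.25

There are L = 15 links among S = 12 species.
L/S = 15/12 = 1.2500 ≈ 1.25.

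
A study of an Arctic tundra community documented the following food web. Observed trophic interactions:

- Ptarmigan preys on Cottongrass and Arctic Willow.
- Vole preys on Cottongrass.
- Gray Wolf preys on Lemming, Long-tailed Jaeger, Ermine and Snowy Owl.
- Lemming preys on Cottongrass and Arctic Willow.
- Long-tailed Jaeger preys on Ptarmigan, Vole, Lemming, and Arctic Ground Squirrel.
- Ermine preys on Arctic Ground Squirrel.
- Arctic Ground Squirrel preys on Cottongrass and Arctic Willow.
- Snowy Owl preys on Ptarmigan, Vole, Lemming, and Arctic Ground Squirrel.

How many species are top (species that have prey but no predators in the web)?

Top species (has prey, but nothing eats it): Gray Wolf.
Count: 1.

1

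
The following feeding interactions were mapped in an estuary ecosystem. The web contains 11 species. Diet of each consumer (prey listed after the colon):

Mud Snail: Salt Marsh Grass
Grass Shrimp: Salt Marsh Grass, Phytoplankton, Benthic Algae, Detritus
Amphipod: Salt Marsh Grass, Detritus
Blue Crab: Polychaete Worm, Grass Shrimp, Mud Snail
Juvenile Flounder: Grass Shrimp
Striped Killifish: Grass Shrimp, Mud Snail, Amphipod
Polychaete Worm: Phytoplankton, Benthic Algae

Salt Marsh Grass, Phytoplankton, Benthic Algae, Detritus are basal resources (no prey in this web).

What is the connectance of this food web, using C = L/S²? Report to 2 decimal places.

The web has S = 11 species and L = 16 feeding links.
C = L / S² = 16 / 121 = 0.1322 ≈ 0.13.

C = 0.13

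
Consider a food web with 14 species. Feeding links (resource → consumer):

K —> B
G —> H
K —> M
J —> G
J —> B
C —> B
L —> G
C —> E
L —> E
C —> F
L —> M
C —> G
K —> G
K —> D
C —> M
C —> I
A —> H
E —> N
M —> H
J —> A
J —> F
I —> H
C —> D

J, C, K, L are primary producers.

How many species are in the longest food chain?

3 species

One longest chain: C → E → N.
It has 3 species and 2 links.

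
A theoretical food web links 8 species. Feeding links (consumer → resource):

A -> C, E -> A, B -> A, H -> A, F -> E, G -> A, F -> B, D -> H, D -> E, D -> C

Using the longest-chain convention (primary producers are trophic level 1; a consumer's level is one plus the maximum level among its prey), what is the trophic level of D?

C is a producer → level 1.
A eats C → level 2.
H eats A → level 3.
D eats H (level 3); other prey at levels: C 1, E 3 → level 4.

Trophic level 4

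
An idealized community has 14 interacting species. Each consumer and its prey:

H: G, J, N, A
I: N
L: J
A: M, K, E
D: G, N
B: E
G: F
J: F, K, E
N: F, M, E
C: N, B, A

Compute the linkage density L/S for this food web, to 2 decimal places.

L/S = 1.57

There are L = 22 links among S = 14 species.
L/S = 22/14 = 1.5714 ≈ 1.57.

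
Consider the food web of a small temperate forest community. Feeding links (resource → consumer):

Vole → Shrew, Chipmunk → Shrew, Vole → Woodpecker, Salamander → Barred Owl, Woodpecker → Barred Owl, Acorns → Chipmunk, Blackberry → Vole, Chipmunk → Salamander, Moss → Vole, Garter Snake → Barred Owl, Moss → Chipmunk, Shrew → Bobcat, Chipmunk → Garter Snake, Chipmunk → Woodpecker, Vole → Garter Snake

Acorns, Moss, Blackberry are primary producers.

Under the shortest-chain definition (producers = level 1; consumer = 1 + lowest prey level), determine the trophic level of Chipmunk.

Trophic level 2

Acorns is a producer → level 1.
Chipmunk eats Acorns → level 2.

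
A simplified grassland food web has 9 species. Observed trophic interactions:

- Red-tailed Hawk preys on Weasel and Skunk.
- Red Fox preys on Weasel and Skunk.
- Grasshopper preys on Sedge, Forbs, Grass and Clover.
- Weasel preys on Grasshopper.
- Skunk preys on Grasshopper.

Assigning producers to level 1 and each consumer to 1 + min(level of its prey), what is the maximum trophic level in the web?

4

Producers (level 1): Grass, Forbs, Clover, Sedge.
Following each consumer down to its lowest-level prey: Grass → Grasshopper → Weasel → Red Fox (levels 1 through 4).
All prey of Red Fox (Weasel 3, Skunk 3) are at level 3 or above, so Red Fox is at level 1 + 3 = 4.
Every consumer has at least one prey at level 3 or below, so none exceeds level 4.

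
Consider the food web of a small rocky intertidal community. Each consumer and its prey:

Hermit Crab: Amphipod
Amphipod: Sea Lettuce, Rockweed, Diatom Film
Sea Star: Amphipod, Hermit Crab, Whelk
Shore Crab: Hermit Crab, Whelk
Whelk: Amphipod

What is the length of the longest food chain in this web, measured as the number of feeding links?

One longest chain: Sea Lettuce → Amphipod → Hermit Crab → Shore Crab.
It has 4 species and 3 links.

3 links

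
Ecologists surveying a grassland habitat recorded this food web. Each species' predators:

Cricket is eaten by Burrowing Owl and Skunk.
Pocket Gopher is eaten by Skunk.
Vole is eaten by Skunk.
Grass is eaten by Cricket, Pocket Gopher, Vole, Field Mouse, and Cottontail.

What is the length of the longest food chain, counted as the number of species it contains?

One longest chain: Grass → Vole → Skunk.
It has 3 species and 2 links.

3 species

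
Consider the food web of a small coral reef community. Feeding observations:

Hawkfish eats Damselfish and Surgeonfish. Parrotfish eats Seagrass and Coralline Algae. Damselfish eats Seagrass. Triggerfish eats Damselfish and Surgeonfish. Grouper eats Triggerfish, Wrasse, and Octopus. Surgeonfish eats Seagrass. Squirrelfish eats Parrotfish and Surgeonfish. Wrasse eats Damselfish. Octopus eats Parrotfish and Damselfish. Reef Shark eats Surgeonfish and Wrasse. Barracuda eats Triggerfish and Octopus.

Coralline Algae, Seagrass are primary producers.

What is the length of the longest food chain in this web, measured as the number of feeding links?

3 links

One longest chain: Seagrass → Damselfish → Wrasse → Reef Shark.
It has 4 species and 3 links.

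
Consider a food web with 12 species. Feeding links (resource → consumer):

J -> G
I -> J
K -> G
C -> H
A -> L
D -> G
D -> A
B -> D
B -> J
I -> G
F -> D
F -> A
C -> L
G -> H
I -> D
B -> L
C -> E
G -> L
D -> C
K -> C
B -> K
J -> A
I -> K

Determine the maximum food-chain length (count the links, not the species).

3 links

One longest chain: I → K → C → H.
It has 4 species and 3 links.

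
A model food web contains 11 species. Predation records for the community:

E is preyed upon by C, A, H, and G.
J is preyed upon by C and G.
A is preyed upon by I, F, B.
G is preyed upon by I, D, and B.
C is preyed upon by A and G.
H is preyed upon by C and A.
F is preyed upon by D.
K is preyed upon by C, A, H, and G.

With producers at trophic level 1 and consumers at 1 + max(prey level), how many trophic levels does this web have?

6

Producers (level 1): E, K, J.
E → H → C → A → F → D gives D level 6.
No species has a prey at level 6, so no species reaches level 7.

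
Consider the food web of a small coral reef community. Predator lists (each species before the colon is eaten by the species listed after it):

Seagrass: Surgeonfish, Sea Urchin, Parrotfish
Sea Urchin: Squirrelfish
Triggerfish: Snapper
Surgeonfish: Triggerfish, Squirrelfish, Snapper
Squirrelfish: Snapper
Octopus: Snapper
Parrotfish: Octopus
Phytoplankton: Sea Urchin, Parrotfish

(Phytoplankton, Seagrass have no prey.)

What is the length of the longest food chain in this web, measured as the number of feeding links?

3 links

One longest chain: Seagrass → Surgeonfish → Triggerfish → Snapper.
It has 4 species and 3 links.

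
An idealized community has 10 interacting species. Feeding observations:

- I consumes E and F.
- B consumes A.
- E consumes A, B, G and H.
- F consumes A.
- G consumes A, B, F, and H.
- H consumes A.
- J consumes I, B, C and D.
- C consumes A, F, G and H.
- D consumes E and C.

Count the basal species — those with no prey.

1

Basal species (no prey listed): A.
Count: 1.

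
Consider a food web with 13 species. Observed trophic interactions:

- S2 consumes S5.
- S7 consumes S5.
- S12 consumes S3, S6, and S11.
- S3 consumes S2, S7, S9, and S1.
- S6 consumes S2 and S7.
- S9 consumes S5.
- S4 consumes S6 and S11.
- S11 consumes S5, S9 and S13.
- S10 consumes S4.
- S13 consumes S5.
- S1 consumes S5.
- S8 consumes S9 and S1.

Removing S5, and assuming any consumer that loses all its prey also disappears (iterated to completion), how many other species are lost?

12

Remove S5.
Round 1: S9 (all prey gone), S13 (all prey gone), S1 (all prey gone), S2 (all prey gone), S7 (all prey gone) → extinct.
Round 2: S11 (all prey gone), S8 (all prey gone), S6 (all prey gone), S3 (all prey gone) → extinct.
Round 3: S4 (all prey gone), S12 (all prey gone) → extinct.
Round 4: S10 (all prey gone) → extinct.
No further losses. Total secondary extinctions: 12.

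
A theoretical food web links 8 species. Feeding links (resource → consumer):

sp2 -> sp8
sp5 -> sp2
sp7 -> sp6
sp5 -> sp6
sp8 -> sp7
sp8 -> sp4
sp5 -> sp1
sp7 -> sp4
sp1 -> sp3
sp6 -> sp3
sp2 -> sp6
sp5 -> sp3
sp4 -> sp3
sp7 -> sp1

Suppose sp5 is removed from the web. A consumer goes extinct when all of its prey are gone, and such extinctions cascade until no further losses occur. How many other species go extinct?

7

Remove sp5.
Round 1: sp2 (all prey gone) → extinct.
Round 2: sp8 (all prey gone) → extinct.
Round 3: sp7 (all prey gone) → extinct.
Round 4: sp1 (all prey gone), sp6 (all prey gone), sp4 (all prey gone) → extinct.
Round 5: sp3 (all prey gone) → extinct.
No further losses. Total secondary extinctions: 7.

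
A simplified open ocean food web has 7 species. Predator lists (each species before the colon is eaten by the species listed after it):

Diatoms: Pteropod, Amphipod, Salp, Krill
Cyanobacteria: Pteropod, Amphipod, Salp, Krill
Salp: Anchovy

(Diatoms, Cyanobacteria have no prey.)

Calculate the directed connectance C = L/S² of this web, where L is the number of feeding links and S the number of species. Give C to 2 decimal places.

The web has S = 7 species and L = 9 feeding links.
C = L / S² = 9 / 49 = 0.1837 ≈ 0.18.

C = 0.18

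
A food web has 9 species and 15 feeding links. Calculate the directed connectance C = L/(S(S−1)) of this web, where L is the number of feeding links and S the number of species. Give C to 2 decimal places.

C = 0.21

The web has S = 9 species and L = 15 feeding links.
C = L / (S(S−1)) = 15 / 72 = 0.2083 ≈ 0.21.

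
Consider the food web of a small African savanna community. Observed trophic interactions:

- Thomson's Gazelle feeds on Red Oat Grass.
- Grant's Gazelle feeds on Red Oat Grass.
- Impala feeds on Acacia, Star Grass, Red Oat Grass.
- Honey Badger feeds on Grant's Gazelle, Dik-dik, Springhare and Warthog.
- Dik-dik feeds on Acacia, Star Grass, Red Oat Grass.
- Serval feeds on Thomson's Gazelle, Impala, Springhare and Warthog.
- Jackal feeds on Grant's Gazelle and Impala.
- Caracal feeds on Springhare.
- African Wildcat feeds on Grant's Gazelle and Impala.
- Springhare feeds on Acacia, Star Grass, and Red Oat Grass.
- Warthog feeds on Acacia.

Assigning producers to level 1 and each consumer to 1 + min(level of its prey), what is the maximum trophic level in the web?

3

Producers (level 1): Star Grass, Acacia, Red Oat Grass.
Following each consumer down to its lowest-level prey: Star Grass → Impala → African Wildcat (levels 1 through 3).
All prey of African Wildcat (Impala 2, Grant's Gazelle 2) are at level 2 or above, so African Wildcat is at level 1 + 2 = 3.
Every consumer has at least one prey at level 2 or below, so none exceeds level 3.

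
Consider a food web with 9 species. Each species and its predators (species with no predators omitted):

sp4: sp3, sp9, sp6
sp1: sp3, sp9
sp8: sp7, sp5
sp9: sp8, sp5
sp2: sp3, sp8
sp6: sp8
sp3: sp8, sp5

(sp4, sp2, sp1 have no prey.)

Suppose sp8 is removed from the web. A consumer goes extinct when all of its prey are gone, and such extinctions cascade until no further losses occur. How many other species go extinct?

1

Remove sp8.
Round 1: sp7 (all prey gone) → extinct.
No further losses. Total secondary extinctions: 1.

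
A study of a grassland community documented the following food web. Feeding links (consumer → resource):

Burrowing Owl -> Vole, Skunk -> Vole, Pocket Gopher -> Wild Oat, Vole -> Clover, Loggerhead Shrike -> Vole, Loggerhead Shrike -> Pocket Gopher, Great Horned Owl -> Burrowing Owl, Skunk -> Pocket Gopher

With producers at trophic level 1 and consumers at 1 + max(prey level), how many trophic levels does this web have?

4

Producers (level 1): Clover, Wild Oat.
Clover → Vole → Burrowing Owl → Great Horned Owl gives Great Horned Owl level 4.
No species has a prey at level 4, so no species reaches level 5.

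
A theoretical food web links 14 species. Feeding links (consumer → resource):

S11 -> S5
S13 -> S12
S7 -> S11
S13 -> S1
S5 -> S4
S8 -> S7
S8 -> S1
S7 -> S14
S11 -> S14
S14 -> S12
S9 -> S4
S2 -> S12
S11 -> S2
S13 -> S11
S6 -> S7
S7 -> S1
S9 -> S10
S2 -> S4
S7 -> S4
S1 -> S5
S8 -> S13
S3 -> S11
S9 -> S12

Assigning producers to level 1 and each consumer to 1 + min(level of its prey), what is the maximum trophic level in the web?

4

Producers (level 1): S4, S12, S10.
Following each consumer down to its lowest-level prey: S12 → S14 → S11 → S3 (levels 1 through 4).
All prey of S3 (S11 3) are at level 3 or above, so S3 is at level 1 + 3 = 4.
Every consumer has at least one prey at level 3 or below, so none exceeds level 4.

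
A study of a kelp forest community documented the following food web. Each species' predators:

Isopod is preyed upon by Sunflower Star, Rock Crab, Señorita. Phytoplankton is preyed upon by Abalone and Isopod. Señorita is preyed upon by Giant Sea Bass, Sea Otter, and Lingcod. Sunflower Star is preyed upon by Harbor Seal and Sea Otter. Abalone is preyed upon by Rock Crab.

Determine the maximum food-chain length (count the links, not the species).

One longest chain: Phytoplankton → Isopod → Señorita → Giant Sea Bass.
It has 4 species and 3 links.

3 links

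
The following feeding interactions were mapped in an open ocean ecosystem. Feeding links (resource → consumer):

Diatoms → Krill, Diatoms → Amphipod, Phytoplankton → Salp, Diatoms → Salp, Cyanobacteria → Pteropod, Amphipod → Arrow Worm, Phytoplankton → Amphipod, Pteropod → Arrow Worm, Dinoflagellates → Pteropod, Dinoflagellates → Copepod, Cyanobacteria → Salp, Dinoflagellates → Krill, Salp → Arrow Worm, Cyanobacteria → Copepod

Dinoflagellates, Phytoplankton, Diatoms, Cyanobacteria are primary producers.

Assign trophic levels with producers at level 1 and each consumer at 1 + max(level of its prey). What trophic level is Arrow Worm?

Dinoflagellates is a producer → level 1.
Pteropod eats Dinoflagellates (level 1); other prey at levels: Cyanobacteria 1 → level 2.
Arrow Worm eats Pteropod (level 2); other prey at levels: Salp 2, Amphipod 2 → level 3.

Trophic level 3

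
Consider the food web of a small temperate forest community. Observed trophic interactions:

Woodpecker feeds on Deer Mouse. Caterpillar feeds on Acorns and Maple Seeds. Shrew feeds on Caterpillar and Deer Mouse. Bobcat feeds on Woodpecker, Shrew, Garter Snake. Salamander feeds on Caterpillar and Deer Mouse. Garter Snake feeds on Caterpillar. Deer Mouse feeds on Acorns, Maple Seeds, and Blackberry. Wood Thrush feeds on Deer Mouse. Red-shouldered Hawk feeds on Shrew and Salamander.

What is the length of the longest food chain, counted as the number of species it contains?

One longest chain: Acorns → Caterpillar → Salamander → Red-shouldered Hawk.
It has 4 species and 3 links.

4 species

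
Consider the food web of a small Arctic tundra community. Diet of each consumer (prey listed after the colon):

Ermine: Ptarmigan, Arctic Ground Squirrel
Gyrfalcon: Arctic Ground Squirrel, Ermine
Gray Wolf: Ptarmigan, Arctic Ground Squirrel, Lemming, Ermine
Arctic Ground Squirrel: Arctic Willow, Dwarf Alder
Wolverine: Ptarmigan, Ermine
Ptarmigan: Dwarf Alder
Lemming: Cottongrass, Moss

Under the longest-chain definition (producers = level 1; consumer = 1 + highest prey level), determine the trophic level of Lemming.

Trophic level 2

Cottongrass is a producer → level 1.
Lemming eats Cottongrass (level 1); other prey at levels: Moss 1 → level 2.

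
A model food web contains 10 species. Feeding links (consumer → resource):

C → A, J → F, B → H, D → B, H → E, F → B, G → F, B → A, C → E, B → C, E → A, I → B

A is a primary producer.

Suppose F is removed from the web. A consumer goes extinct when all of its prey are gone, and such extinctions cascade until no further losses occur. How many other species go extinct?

Remove F.
Round 1: G (all prey gone), J (all prey gone) → extinct.
No further losses. Total secondary extinctions: 2.

2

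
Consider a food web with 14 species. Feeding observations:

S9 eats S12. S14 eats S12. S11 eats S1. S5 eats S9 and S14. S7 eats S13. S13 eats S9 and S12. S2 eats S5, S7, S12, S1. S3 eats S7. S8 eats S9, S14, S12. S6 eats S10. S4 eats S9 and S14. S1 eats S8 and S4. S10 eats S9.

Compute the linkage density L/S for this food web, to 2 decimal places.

There are L = 22 links among S = 14 species.
L/S = 22/14 = 1.5714 ≈ 1.57.

L/S = 1.57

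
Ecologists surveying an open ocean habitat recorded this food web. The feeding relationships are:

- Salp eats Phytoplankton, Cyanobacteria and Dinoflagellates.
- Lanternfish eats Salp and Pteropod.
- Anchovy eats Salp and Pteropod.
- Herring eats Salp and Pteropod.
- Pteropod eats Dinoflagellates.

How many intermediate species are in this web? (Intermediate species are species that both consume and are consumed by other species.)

Intermediate species (has both prey and predators): Salp, Pteropod.
Count: 2.

2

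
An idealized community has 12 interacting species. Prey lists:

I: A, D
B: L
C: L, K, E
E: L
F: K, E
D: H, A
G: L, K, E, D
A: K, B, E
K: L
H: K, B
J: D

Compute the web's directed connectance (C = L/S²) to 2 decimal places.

The web has S = 12 species and L = 22 feeding links.
C = L / S² = 22 / 144 = 0.1528 ≈ 0.15.

C = 0.15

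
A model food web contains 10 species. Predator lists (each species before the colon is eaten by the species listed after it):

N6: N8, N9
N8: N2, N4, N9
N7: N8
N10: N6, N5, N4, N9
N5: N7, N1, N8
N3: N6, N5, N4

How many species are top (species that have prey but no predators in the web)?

4

Top species (has prey, but nothing eats it): N1, N2, N4, N9.
Count: 4.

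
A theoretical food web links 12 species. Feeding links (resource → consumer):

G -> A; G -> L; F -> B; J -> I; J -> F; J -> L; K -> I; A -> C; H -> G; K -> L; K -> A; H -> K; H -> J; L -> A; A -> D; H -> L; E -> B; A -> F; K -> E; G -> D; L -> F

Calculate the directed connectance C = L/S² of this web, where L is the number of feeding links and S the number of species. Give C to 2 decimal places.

C = 0.15

The web has S = 12 species and L = 21 feeding links.
C = L / S² = 21 / 144 = 0.1458 ≈ 0.15.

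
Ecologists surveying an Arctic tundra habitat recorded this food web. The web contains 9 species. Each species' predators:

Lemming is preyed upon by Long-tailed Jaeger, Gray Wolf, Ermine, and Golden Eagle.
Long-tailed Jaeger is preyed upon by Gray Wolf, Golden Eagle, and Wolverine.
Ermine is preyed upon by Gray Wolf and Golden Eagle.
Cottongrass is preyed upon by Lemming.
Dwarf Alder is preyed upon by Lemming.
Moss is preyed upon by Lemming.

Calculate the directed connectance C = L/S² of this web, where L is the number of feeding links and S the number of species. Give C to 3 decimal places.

C = 0.148

The web has S = 9 species and L = 12 feeding links.
C = L / S² = 12 / 81 = 0.1481 ≈ 0.148.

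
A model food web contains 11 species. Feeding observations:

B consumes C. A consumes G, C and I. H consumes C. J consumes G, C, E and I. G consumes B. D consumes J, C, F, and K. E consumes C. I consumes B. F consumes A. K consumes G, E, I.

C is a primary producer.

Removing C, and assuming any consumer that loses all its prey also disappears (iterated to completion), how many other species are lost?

Remove C.
Round 1: H (all prey gone), E (all prey gone), B (all prey gone) → extinct.
Round 2: G (all prey gone), I (all prey gone) → extinct.
Round 3: J (all prey gone), A (all prey gone), K (all prey gone) → extinct.
Round 4: F (all prey gone) → extinct.
Round 5: D (all prey gone) → extinct.
No further losses. Total secondary extinctions: 10.

10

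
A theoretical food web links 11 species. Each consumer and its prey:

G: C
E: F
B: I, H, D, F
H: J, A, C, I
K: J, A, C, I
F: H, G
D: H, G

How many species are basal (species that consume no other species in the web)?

Basal species (no prey listed): J, A, C, I.
Count: 4.

4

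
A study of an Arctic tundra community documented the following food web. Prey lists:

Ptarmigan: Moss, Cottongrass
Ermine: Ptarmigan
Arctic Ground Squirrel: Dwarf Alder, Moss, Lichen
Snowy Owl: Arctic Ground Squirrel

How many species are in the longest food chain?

3 species

One longest chain: Dwarf Alder → Arctic Ground Squirrel → Snowy Owl.
It has 3 species and 2 links.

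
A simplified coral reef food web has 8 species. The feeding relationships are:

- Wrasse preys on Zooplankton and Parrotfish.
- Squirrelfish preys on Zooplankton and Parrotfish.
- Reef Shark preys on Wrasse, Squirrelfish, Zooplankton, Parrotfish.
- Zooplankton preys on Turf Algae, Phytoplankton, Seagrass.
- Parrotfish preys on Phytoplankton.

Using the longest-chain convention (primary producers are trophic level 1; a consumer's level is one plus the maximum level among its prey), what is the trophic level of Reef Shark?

Trophic level 4

Seagrass is a producer → level 1.
Zooplankton eats Seagrass (level 1); other prey at levels: Phytoplankton 1, Turf Algae 1 → level 2.
Squirrelfish eats Zooplankton (level 2); other prey at levels: Parrotfish 2 → level 3.
Reef Shark eats Squirrelfish (level 3); other prey at levels: Zooplankton 2, Parrotfish 2, Wrasse 3 → level 4.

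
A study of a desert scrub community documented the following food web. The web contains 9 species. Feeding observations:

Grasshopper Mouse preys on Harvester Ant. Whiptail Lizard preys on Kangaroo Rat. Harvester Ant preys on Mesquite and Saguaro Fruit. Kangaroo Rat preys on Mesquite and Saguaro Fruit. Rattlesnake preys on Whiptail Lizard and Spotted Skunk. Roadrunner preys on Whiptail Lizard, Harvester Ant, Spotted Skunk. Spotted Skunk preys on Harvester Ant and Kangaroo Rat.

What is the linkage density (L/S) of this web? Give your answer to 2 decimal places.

There are L = 13 links among S = 9 species.
L/S = 13/9 = 1.4444 ≈ 1.44.

L/S = 1.44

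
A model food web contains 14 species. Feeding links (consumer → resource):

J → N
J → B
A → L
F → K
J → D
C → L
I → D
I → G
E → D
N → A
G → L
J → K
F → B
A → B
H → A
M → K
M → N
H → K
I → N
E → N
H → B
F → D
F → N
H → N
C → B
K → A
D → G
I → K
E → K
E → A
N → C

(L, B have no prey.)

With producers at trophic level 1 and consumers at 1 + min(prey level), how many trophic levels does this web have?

4

Producers (level 1): L, B.
Following each consumer down to its lowest-level prey: L → A → N → M (levels 1 through 4).
All prey of M (N 3, K 3) are at level 3 or above, so M is at level 1 + 3 = 4.
Every consumer has at least one prey at level 3 or below, so none exceeds level 4.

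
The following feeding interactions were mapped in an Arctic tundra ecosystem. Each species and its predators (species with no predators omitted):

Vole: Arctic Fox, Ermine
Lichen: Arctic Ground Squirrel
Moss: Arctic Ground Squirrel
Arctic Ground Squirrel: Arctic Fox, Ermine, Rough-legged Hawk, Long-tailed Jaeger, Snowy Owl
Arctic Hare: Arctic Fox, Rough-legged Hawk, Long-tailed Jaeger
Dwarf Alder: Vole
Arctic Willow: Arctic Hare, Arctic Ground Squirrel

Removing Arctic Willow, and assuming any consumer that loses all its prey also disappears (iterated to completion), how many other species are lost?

Remove Arctic Willow.
Round 1: Arctic Hare (all prey gone) → extinct.
No further losses. Total secondary extinctions: 1.

1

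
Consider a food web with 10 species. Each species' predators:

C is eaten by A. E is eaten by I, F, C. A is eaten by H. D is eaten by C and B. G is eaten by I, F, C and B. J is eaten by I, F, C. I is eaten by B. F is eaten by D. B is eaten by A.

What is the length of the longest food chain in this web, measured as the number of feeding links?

One longest chain: E → F → D → B → A → H.
It has 6 species and 5 links.

5 links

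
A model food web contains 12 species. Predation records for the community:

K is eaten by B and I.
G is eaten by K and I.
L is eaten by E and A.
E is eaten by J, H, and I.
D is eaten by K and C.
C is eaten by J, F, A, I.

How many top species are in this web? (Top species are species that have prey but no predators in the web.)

6

Top species (has prey, but nothing eats it): F, H, A, I, B, J.
Count: 6.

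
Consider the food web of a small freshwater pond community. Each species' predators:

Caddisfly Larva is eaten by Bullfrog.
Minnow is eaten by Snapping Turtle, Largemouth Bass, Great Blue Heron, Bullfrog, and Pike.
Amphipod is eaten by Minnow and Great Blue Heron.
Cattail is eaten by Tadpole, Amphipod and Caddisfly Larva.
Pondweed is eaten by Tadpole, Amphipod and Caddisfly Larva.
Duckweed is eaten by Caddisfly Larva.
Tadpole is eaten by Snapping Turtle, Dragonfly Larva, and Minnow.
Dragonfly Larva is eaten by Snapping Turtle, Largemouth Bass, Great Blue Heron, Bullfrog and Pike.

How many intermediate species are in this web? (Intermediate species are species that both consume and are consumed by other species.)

5

Intermediate species (has both prey and predators): Caddisfly Larva, Tadpole, Amphipod, Minnow, Dragonfly Larva.
Count: 5.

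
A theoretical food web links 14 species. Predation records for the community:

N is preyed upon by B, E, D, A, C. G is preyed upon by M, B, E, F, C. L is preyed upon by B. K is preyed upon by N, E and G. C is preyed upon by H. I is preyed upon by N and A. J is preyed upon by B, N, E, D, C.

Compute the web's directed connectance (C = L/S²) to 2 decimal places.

C = 0.11

The web has S = 14 species and L = 22 feeding links.
C = L / S² = 22 / 196 = 0.1122 ≈ 0.11.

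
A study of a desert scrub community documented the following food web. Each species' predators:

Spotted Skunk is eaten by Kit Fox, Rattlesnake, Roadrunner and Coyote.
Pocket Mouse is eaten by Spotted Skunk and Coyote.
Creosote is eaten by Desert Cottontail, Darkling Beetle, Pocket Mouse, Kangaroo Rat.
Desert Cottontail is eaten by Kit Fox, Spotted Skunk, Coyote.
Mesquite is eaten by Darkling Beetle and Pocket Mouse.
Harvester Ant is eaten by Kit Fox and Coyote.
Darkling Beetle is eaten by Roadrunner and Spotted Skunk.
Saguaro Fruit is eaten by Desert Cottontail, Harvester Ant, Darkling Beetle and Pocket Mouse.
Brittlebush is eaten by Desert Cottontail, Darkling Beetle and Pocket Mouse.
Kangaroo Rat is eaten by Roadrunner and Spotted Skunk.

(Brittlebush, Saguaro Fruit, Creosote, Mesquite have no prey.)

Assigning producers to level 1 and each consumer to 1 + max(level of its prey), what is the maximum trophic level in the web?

4

Producers (level 1): Brittlebush, Saguaro Fruit, Creosote, Mesquite.
Brittlebush → Darkling Beetle → Spotted Skunk → Rattlesnake gives Rattlesnake level 4.
No species has a prey at level 4, so no species reaches level 5.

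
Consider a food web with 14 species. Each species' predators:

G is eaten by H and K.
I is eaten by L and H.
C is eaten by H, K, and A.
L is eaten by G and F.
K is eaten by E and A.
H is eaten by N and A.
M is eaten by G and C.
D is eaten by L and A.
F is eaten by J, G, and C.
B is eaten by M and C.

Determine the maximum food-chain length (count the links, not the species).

One longest chain: I → L → F → C → K → A.
It has 6 species and 5 links.

5 links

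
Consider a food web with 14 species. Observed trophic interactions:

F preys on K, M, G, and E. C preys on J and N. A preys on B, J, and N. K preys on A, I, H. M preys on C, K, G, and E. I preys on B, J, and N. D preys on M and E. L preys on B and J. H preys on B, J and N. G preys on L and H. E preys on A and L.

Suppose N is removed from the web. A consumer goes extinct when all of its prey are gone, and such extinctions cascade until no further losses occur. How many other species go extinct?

0

Remove N.
Every predator of it retains at least one other prey: A still has B, J; I still has B, J; H still has B, J; C still has J.
No consumer loses all prey, so no secondary extinctions occur.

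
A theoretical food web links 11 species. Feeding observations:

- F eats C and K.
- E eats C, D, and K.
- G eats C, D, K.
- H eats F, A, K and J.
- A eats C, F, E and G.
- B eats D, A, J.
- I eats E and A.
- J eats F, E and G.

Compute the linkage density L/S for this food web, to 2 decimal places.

There are L = 24 links among S = 11 species.
L/S = 24/11 = 2.1818 ≈ 2.18.

L/S = 2.18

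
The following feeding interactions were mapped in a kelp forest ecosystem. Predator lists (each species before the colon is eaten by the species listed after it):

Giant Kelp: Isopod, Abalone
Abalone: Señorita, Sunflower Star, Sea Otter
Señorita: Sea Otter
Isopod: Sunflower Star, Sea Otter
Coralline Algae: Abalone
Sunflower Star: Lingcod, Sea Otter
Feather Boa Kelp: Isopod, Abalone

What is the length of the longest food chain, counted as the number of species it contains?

4 species

One longest chain: Feather Boa Kelp → Isopod → Sunflower Star → Lingcod.
It has 4 species and 3 links.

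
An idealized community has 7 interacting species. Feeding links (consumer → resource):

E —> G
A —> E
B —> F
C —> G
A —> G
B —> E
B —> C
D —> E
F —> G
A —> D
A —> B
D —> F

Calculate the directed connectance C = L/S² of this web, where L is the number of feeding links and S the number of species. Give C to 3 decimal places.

C = 0.245

The web has S = 7 species and L = 12 feeding links.
C = L / S² = 12 / 49 = 0.2449 ≈ 0.245.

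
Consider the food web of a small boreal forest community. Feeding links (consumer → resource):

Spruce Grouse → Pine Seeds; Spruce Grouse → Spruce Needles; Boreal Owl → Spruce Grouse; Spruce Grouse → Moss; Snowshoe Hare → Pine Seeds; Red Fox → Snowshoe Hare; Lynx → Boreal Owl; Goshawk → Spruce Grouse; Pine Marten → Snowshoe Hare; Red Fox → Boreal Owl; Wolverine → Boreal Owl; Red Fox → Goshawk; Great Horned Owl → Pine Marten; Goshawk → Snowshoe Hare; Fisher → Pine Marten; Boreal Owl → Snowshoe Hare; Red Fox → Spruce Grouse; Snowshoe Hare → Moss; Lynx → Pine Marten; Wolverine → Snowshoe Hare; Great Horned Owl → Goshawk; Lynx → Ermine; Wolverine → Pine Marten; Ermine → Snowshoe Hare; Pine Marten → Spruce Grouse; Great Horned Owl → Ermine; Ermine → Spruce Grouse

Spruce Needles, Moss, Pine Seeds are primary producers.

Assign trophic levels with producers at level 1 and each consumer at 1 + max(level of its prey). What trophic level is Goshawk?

Spruce Needles is a producer → level 1.
Spruce Grouse eats Spruce Needles (level 1); other prey at levels: Moss 1, Pine Seeds 1 → level 2.
Goshawk eats Spruce Grouse (level 2); other prey at levels: Snowshoe Hare 2 → level 3.

Trophic level 3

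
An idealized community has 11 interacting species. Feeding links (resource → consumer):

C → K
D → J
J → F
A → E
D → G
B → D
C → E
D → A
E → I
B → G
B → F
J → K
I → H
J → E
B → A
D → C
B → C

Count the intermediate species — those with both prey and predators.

Intermediate species (has both prey and predators): D, A, J, C, E, I.
Count: 6.

6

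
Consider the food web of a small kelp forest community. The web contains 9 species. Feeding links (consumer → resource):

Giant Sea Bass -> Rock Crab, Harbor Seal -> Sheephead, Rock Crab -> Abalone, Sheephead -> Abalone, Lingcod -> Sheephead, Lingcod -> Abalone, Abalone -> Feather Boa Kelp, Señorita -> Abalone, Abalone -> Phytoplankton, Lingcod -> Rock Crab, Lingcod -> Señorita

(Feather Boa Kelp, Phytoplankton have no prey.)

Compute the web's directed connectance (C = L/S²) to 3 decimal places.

C = 0.136

The web has S = 9 species and L = 11 feeding links.
C = L / S² = 11 / 81 = 0.1358 ≈ 0.136.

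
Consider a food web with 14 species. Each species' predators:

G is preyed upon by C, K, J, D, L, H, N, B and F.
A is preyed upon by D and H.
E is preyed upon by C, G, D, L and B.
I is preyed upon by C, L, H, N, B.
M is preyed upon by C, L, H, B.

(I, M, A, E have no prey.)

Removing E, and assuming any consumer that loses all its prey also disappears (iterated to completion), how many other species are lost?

Remove E.
Round 1: G (all prey gone) → extinct.
Round 2: J (all prey gone), K (all prey gone), F (all prey gone) → extinct.
No further losses. Total secondary extinctions: 4.

4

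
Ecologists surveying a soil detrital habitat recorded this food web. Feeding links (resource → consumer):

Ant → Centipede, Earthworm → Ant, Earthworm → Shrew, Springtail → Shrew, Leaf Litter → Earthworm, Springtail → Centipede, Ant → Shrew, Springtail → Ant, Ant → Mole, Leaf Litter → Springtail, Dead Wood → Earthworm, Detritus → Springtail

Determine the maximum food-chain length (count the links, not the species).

One longest chain: Dead Wood → Earthworm → Ant → Mole.
It has 4 species and 3 links.

3 links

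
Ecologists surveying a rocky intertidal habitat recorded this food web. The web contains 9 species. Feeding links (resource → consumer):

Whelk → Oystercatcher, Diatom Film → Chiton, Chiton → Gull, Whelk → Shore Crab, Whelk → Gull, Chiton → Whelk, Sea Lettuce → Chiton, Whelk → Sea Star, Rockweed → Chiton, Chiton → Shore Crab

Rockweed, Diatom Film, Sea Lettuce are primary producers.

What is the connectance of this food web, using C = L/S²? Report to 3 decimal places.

The web has S = 9 species and L = 10 feeding links.
C = L / S² = 10 / 81 = 0.1235 ≈ 0.123.

C = 0.123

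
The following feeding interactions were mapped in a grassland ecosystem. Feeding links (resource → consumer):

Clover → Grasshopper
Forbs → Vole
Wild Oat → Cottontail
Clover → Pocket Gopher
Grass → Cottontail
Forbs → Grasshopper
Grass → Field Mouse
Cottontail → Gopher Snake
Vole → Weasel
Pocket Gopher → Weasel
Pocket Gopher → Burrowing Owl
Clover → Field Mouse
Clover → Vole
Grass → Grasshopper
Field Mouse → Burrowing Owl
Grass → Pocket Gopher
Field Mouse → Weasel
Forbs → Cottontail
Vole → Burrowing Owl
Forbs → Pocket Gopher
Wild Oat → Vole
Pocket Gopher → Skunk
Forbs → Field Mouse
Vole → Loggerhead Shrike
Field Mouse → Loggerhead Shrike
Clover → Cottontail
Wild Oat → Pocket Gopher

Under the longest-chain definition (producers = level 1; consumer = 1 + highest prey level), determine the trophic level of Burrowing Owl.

Trophic level 3

Forbs is a producer → level 1.
Vole eats Forbs (level 1); other prey at levels: Wild Oat 1, Clover 1 → level 2.
Burrowing Owl eats Vole (level 2); other prey at levels: Field Mouse 2, Pocket Gopher 2 → level 3.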